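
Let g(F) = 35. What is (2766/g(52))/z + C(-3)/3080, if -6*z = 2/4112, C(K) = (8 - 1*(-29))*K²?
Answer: -600536151/616 ≈ -9.7490e+5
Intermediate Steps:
C(K) = 37*K² (C(K) = (8 + 29)*K² = 37*K²)
z = -1/12336 (z = -1/(3*4112) = -⅙*1/2056 = -1/12336 ≈ -8.1064e-5)
(2766/g(52))/z + C(-3)/3080 = (2766/35)/(-1/12336) + (37*(-3)²)/3080 = (2766*(1/35))*(-12336) + (37*9)*(1/3080) = (2766/35)*(-12336) + 333*(1/3080) = -34121376/35 + 333/3080 = -600536151/616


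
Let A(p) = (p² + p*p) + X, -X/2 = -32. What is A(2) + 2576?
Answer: 2648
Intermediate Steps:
X = 64 (X = -2*(-32) = 64)
A(p) = 64 + 2*p² (A(p) = (p² + p*p) + 64 = (p² + p²) + 64 = 2*p² + 64 = 64 + 2*p²)
A(2) + 2576 = (64 + 2*2²) + 2576 = (64 + 2*4) + 2576 = (64 + 8) + 2576 = 72 + 2576 = 2648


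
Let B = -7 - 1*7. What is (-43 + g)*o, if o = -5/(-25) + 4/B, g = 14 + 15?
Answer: 6/5 ≈ 1.2000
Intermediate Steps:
B = -14 (B = -7 - 7 = -14)
g = 29
o = -3/35 (o = -5/(-25) + 4/(-14) = -5*(-1/25) + 4*(-1/14) = ⅕ - 2/7 = -3/35 ≈ -0.085714)
(-43 + g)*o = (-43 + 29)*(-3/35) = -14*(-3/35) = 6/5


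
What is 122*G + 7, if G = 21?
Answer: 2569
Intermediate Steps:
122*G + 7 = 122*21 + 7 = 2562 + 7 = 2569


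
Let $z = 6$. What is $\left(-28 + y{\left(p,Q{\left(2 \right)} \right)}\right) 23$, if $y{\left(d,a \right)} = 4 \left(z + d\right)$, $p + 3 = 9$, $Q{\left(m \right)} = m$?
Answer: $460$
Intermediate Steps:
$p = 6$ ($p = -3 + 9 = 6$)
$y{\left(d,a \right)} = 24 + 4 d$ ($y{\left(d,a \right)} = 4 \left(6 + d\right) = 24 + 4 d$)
$\left(-28 + y{\left(p,Q{\left(2 \right)} \right)}\right) 23 = \left(-28 + \left(24 + 4 \cdot 6\right)\right) 23 = \left(-28 + \left(24 + 24\right)\right) 23 = \left(-28 + 48\right) 23 = 20 \cdot 23 = 460$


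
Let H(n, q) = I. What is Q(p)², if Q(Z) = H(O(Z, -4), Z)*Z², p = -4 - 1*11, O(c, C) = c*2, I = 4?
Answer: 810000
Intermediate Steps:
O(c, C) = 2*c
H(n, q) = 4
p = -15 (p = -4 - 11 = -15)
Q(Z) = 4*Z²
Q(p)² = (4*(-15)²)² = (4*225)² = 900² = 810000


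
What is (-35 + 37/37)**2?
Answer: 1156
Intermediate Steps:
(-35 + 37/37)**2 = (-35 + 37*(1/37))**2 = (-35 + 1)**2 = (-34)**2 = 1156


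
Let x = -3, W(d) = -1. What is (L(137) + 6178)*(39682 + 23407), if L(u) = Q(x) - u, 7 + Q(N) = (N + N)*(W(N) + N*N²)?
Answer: 391277978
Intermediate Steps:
Q(N) = -7 + 2*N*(-1 + N³) (Q(N) = -7 + (N + N)*(-1 + N*N²) = -7 + (2*N)*(-1 + N³) = -7 + 2*N*(-1 + N³))
L(u) = 161 - u (L(u) = (-7 - 2*(-3) + 2*(-3)⁴) - u = (-7 + 6 + 2*81) - u = (-7 + 6 + 162) - u = 161 - u)
(L(137) + 6178)*(39682 + 23407) = ((161 - 1*137) + 6178)*(39682 + 23407) = ((161 - 137) + 6178)*63089 = (24 + 6178)*63089 = 6202*63089 = 391277978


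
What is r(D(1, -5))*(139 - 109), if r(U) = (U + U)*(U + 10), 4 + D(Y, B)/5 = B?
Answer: 94500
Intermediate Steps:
D(Y, B) = -20 + 5*B
r(U) = 2*U*(10 + U) (r(U) = (2*U)*(10 + U) = 2*U*(10 + U))
r(D(1, -5))*(139 - 109) = (2*(-20 + 5*(-5))*(10 + (-20 + 5*(-5))))*(139 - 109) = (2*(-20 - 25)*(10 + (-20 - 25)))*30 = (2*(-45)*(10 - 45))*30 = (2*(-45)*(-35))*30 = 3150*30 = 94500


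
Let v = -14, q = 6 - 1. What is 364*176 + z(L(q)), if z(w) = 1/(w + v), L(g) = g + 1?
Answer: 512511/8 ≈ 64064.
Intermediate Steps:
q = 5
L(g) = 1 + g
z(w) = 1/(-14 + w) (z(w) = 1/(w - 14) = 1/(-14 + w))
364*176 + z(L(q)) = 364*176 + 1/(-14 + (1 + 5)) = 64064 + 1/(-14 + 6) = 64064 + 1/(-8) = 64064 - ⅛ = 512511/8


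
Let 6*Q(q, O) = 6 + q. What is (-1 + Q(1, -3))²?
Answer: 1/36 ≈ 0.027778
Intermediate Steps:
Q(q, O) = 1 + q/6 (Q(q, O) = (6 + q)/6 = 1 + q/6)
(-1 + Q(1, -3))² = (-1 + (1 + (⅙)*1))² = (-1 + (1 + ⅙))² = (-1 + 7/6)² = (⅙)² = 1/36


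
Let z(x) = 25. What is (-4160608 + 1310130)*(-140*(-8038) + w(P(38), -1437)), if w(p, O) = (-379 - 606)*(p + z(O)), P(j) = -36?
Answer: -3238584832090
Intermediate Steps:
w(p, O) = -24625 - 985*p (w(p, O) = (-379 - 606)*(p + 25) = -985*(25 + p) = -24625 - 985*p)
(-4160608 + 1310130)*(-140*(-8038) + w(P(38), -1437)) = (-4160608 + 1310130)*(-140*(-8038) + (-24625 - 985*(-36))) = -2850478*(1125320 + (-24625 + 35460)) = -2850478*(1125320 + 10835) = -2850478*1136155 = -3238584832090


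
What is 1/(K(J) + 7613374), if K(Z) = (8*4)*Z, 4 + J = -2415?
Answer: 1/7535966 ≈ 1.3270e-7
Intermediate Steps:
J = -2419 (J = -4 - 2415 = -2419)
K(Z) = 32*Z
1/(K(J) + 7613374) = 1/(32*(-2419) + 7613374) = 1/(-77408 + 7613374) = 1/7535966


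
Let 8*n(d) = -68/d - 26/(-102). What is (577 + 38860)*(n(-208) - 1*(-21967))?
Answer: 18379748527355/21216 ≈ 8.6632e+8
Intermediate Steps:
n(d) = 13/408 - 17/(2*d) (n(d) = (-68/d - 26/(-102))/8 = (-68/d - 26*(-1/102))/8 = (-68/d + 13/51)/8 = (13/51 - 68/d)/8 = 13/408 - 17/(2*d))
(577 + 38860)*(n(-208) - 1*(-21967)) = (577 + 38860)*((1/408)*(-3468 + 13*(-208))/(-208) - 1*(-21967)) = 39437*((1/408)*(-1/208)*(-3468 - 2704) + 21967) = 39437*((1/408)*(-1/208)*(-6172) + 21967) = 39437*(1543/21216 + 21967) = 39437*(466053415/21216) = 18379748527355/21216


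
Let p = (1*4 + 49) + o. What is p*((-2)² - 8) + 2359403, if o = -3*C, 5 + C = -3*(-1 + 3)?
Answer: 2359059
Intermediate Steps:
C = -11 (C = -5 - 3*(-1 + 3) = -5 - 3*2 = -5 - 6 = -11)
o = 33 (o = -3*(-11) = -1*(-33) = 33)
p = 86 (p = (1*4 + 49) + 33 = (4 + 49) + 33 = 53 + 33 = 86)
p*((-2)² - 8) + 2359403 = 86*((-2)² - 8) + 2359403 = 86*(4 - 8) + 2359403 = 86*(-4) + 2359403 = -344 + 2359403 = 2359059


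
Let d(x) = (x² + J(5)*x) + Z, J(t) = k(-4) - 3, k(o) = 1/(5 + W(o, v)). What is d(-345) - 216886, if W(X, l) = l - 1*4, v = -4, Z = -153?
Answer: -96864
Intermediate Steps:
W(X, l) = -4 + l (W(X, l) = l - 4 = -4 + l)
k(o) = -⅓ (k(o) = 1/(5 + (-4 - 4)) = 1/(5 - 8) = 1/(-3) = -⅓)
J(t) = -10/3 (J(t) = -⅓ - 3 = -10/3)
d(x) = -153 + x² - 10*x/3 (d(x) = (x² - 10*x/3) - 153 = -153 + x² - 10*x/3)
d(-345) - 216886 = (-153 + (-345)² - 10/3*(-345)) - 216886 = (-153 + 119025 + 1150) - 216886 = 120022 - 216886 = -96864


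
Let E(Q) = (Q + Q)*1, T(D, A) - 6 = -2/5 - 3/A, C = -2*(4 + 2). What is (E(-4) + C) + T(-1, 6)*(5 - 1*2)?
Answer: -47/10 ≈ -4.7000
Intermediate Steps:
C = -12 (C = -2*6 = -12)
T(D, A) = 28/5 - 3/A (T(D, A) = 6 + (-2/5 - 3/A) = 28/5 - 3/A)
E(Q) = 2*Q (E(Q) = (2*Q)*1 = 2*Q)
(E(-4) + C) + T(-1, 6)*(5 - 1*2) = (2*(-4) - 12) + (28/5 - 3/6)*(5 - 1*2) = (-8 - 12) + (28/5 - 3*1/6)*(5 - 2) = -20 + (28/5 - 1/2)*3 = -20 + (51/10)*3 = -20 + 153/10 = -47/10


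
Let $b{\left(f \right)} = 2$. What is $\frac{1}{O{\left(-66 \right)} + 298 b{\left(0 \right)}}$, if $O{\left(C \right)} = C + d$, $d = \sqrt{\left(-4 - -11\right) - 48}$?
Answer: $\frac{530}{280941} - \frac{i \sqrt{41}}{280941} \approx 0.0018865 - 2.2792 \cdot 10^{-5} i$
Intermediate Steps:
$d = i \sqrt{41}$ ($d = \sqrt{\left(-4 + 11\right) - 48} = \sqrt{7 - 48} = \sqrt{-41} = i \sqrt{41} \approx 6.4031 i$)
$O{\left(C \right)} = C + i \sqrt{41}$
$\frac{1}{O{\left(-66 \right)} + 298 b{\left(0 \right)}} = \frac{1}{\left(-66 + i \sqrt{41}\right) + 298 \cdot 2} = \frac{1}{\left(-66 + i \sqrt{41}\right) + 596} = \frac{1}{530 + i \sqrt{41}}$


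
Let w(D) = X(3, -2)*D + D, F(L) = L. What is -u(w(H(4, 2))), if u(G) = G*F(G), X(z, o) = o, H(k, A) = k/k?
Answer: -1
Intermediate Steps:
H(k, A) = 1
w(D) = -D (w(D) = -2*D + D = -D)
u(G) = G² (u(G) = G*G = G²)
-u(w(H(4, 2))) = -(-1*1)² = -1*(-1)² = -1*1 = -1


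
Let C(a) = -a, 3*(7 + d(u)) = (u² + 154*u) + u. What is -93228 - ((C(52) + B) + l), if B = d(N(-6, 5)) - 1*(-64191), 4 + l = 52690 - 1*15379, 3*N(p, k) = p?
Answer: -194565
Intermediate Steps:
N(p, k) = p/3
l = 37307 (l = -4 + (52690 - 1*15379) = -4 + (52690 - 15379) = -4 + 37311 = 37307)
d(u) = -7 + u²/3 + 155*u/3 (d(u) = -7 + ((u² + 154*u) + u)/3 = -7 + (u² + 155*u)/3 = -7 + (u²/3 + 155*u/3) = -7 + u²/3 + 155*u/3)
B = 64082 (B = (-7 + ((⅓)*(-6))²/3 + 155*((⅓)*(-6))/3) - 1*(-64191) = (-7 + (⅓)*(-2)² + (155/3)*(-2)) + 64191 = (-7 + (⅓)*4 - 310/3) + 64191 = (-7 + 4/3 - 310/3) + 64191 = -109 + 64191 = 64082)
-93228 - ((C(52) + B) + l) = -93228 - ((-1*52 + 64082) + 37307) = -93228 - ((-52 + 64082) + 37307) = -93228 - (64030 + 37307) = -93228 - 1*101337 = -93228 - 101337 = -194565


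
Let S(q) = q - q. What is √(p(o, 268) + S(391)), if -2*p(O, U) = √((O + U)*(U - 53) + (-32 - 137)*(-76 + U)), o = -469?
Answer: √6*8407^(¼)*√(-I)/2 ≈ 8.2926 - 8.2926*I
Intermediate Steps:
S(q) = 0
p(O, U) = -√(12844 - 169*U + (-53 + U)*(O + U))/2 (p(O, U) = -√((O + U)*(U - 53) + (-32 - 137)*(-76 + U))/2 = -√((O + U)*(-53 + U) - 169*(-76 + U))/2 = -√((-53 + U)*(O + U) + (12844 - 169*U))/2 = -√(12844 - 169*U + (-53 + U)*(O + U))/2)
√(p(o, 268) + S(391)) = √(-√(12844 + 268² - 222*268 - 53*(-469) - 469*268)/2 + 0) = √(-√(12844 + 71824 - 59496 + 24857 - 125692)/2 + 0) = √(-3*I*√8407/2 + 0) = √(-3*I*√8407/2) = √6*8407^(¼)*√(-I)/2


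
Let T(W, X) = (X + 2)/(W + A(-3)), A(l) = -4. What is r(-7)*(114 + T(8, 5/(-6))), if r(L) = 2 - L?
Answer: 8229/8 ≈ 1028.6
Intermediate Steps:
T(W, X) = (2 + X)/(-4 + W) (T(W, X) = (X + 2)/(W - 4) = (2 + X)/(-4 + W))
r(-7)*(114 + T(8, 5/(-6))) = (2 - 1*(-7))*(114 + (2 + 5/(-6))/(-4 + 8)) = (2 + 7)*(114 + (2 + 5*(-1/6))/4) = 9*(114 + (2 - 5/6)/4) = 9*(114 + (1/4)*(7/6)) = 9*(114 + 7/24) = 9*(2743/24) = 8229/8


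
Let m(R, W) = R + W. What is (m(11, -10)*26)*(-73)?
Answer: -1898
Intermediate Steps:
(m(11, -10)*26)*(-73) = ((11 - 10)*26)*(-73) = (1*26)*(-73) = 26*(-73) = -1898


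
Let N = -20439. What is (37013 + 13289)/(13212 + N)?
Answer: -50302/7227 ≈ -6.9603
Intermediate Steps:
(37013 + 13289)/(13212 + N) = (37013 + 13289)/(13212 - 20439) = 50302/(-7227) = 50302*(-1/7227) = -50302/7227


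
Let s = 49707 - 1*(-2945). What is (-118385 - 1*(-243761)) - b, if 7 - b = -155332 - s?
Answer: -82615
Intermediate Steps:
s = 52652 (s = 49707 + 2945 = 52652)
b = 207991 (b = 7 - (-155332 - 1*52652) = 7 - (-155332 - 52652) = 7 - 1*(-207984) = 7 + 207984 = 207991)
(-118385 - 1*(-243761)) - b = (-118385 - 1*(-243761)) - 1*207991 = (-118385 + 243761) - 207991 = 125376 - 207991 = -82615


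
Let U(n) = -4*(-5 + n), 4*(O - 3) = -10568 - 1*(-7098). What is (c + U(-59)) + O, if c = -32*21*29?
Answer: -40193/2 ≈ -20097.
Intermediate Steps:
O = -1729/2 (O = 3 + (-10568 - 1*(-7098))/4 = 3 + (-10568 + 7098)/4 = 3 + (¼)*(-3470) = 3 - 1735/2 = -1729/2 ≈ -864.50)
c = -19488 (c = -672*29 = -19488)
U(n) = 20 - 4*n
(c + U(-59)) + O = (-19488 + (20 - 4*(-59))) - 1729/2 = (-19488 + (20 + 236)) - 1729/2 = (-19488 + 256) - 1729/2 = -19232 - 1729/2 = -40193/2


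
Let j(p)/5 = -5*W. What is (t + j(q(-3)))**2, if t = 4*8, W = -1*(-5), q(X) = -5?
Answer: 8649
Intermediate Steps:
W = 5
j(p) = -125 (j(p) = 5*(-5*5) = 5*(-25) = -125)
t = 32
(t + j(q(-3)))**2 = (32 - 125)**2 = (-93)**2 = 8649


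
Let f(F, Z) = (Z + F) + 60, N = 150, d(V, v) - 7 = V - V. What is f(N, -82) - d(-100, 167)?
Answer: 121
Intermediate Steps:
d(V, v) = 7 (d(V, v) = 7 + (V - V) = 7 + 0 = 7)
f(F, Z) = 60 + F + Z (f(F, Z) = (F + Z) + 60 = 60 + F + Z)
f(N, -82) - d(-100, 167) = (60 + 150 - 82) - 1*7 = 128 - 7 = 121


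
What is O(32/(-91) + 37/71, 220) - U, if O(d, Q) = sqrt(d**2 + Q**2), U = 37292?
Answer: -37292 + 5*sqrt(80817440617)/6461 ≈ -37072.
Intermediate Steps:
O(d, Q) = sqrt(Q**2 + d**2)
O(32/(-91) + 37/71, 220) - U = sqrt(220**2 + (32/(-91) + 37/71)**2) - 1*37292 = sqrt(48400 + (32*(-1/91) + 37*(1/71))**2) - 37292 = sqrt(48400 + (-32/91 + 37/71)**2) - 37292 = sqrt(48400 + (1095/6461)**2) - 37292 = sqrt(48400 + 1199025/41744521) - 37292 = sqrt(2020436015425/41744521) - 37292 = 5*sqrt(80817440617)/6461 - 37292 = -37292 + 5*sqrt(80817440617)/6461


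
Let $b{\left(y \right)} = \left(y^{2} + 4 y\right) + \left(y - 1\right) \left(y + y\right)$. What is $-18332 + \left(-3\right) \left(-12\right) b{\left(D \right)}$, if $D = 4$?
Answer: $-16316$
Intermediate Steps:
$b{\left(y \right)} = y^{2} + 4 y + 2 y \left(-1 + y\right)$ ($b{\left(y \right)} = \left(y^{2} + 4 y\right) + \left(-1 + y\right) 2 y = \left(y^{2} + 4 y\right) + 2 y \left(-1 + y\right) = y^{2} + 4 y + 2 y \left(-1 + y\right)$)
$-18332 + \left(-3\right) \left(-12\right) b{\left(D \right)} = -18332 + \left(-3\right) \left(-12\right) 4 \left(2 + 3 \cdot 4\right) = -18332 + 36 \cdot 4 \left(2 + 12\right) = -18332 + 36 \cdot 4 \cdot 14 = -18332 + 36 \cdot 56 = -18332 + 2016 = -16316$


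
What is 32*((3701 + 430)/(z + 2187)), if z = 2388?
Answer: 44064/1525 ≈ 28.894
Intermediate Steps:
32*((3701 + 430)/(z + 2187)) = 32*((3701 + 430)/(2388 + 2187)) = 32*(4131/4575) = 32*(4131*(1/4575)) = 32*(1377/1525) = 44064/1525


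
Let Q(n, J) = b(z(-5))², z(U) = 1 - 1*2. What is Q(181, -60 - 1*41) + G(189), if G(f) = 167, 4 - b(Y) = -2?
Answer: 203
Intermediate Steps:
z(U) = -1 (z(U) = 1 - 2 = -1)
b(Y) = 6 (b(Y) = 4 - 1*(-2) = 4 + 2 = 6)
Q(n, J) = 36 (Q(n, J) = 6² = 36)
Q(181, -60 - 1*41) + G(189) = 36 + 167 = 203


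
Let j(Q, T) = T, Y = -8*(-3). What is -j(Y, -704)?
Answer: 704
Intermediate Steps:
Y = 24
-j(Y, -704) = -1*(-704) = 704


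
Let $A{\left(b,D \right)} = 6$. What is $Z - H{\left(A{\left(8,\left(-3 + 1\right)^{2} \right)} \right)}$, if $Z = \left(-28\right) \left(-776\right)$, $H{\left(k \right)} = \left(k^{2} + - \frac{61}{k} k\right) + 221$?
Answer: $21532$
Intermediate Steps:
$H{\left(k \right)} = 160 + k^{2}$ ($H{\left(k \right)} = \left(k^{2} - 61\right) + 221 = \left(-61 + k^{2}\right) + 221 = 160 + k^{2}$)
$Z = 21728$
$Z - H{\left(A{\left(8,\left(-3 + 1\right)^{2} \right)} \right)} = 21728 - \left(160 + 6^{2}\right) = 21728 - \left(160 + 36\right) = 21728 - 196 = 21532$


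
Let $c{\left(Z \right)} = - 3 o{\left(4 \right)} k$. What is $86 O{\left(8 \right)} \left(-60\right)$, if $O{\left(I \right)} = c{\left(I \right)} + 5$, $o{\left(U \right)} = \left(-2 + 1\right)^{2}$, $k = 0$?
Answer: $-25800$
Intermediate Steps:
$o{\left(U \right)} = 1$ ($o{\left(U \right)} = \left(-1\right)^{2} = 1$)
$c{\left(Z \right)} = 0$ ($c{\left(Z \right)} = \left(-3\right) 1 \cdot 0 = \left(-3\right) 0 = 0$)
$O{\left(I \right)} = 5$ ($O{\left(I \right)} = 0 + 5 = 5$)
$86 O{\left(8 \right)} \left(-60\right) = 86 \cdot 5 \left(-60\right) = 430 \left(-60\right) = -25800$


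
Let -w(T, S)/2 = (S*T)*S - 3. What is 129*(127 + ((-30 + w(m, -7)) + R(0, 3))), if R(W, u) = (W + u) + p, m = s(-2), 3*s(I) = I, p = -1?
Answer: 21973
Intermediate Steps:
s(I) = I/3
m = -⅔ (m = (⅓)*(-2) = -⅔ ≈ -0.66667)
w(T, S) = 6 - 2*T*S² (w(T, S) = -2*((S*T)*S - 3) = -2*(T*S² - 3) = -2*(-3 + T*S²) = 6 - 2*T*S²)
R(W, u) = -1 + W + u (R(W, u) = (W + u) - 1 = -1 + W + u)
129*(127 + ((-30 + w(m, -7)) + R(0, 3))) = 129*(127 + ((-30 + (6 - 2*(-⅔)*(-7)²)) + (-1 + 0 + 3))) = 129*(127 + ((-30 + (6 - 2*(-⅔)*49)) + 2)) = 129*(127 + ((-30 + (6 + 196/3)) + 2)) = 129*(127 + ((-30 + 214/3) + 2)) = 129*(127 + (124/3 + 2)) = 129*(127 + 130/3) = 129*(511/3) = 21973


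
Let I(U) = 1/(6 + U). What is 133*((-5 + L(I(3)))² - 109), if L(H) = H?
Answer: -916769/81 ≈ -11318.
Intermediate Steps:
133*((-5 + L(I(3)))² - 109) = 133*((-5 + 1/(6 + 3))² - 109) = 133*((-5 + 1/9)² - 109) = 133*((-5 + ⅑)² - 109) = 133*((-44/9)² - 109) = 133*(1936/81 - 109) = 133*(-6893/81) = -916769/81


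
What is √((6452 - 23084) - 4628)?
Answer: 2*I*√5315 ≈ 145.81*I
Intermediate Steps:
√((6452 - 23084) - 4628) = √(-16632 - 4628) = √(-21260) = 2*I*√5315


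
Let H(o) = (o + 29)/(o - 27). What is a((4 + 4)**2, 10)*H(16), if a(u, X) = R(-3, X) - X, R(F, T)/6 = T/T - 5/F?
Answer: -270/11 ≈ -24.545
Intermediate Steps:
R(F, T) = 6 - 30/F (R(F, T) = 6*(T/T - 5/F) = 6*(1 - 5/F) = 6 - 30/F)
a(u, X) = 16 - X (a(u, X) = (6 - 30/(-3)) - X = (6 - 30*(-1/3)) - X = (6 + 10) - X = 16 - X)
H(o) = (29 + o)/(-27 + o)
a((4 + 4)**2, 10)*H(16) = (16 - 1*10)*((29 + 16)/(-27 + 16)) = (16 - 10)*(45/(-11)) = 6*(-1/11*45) = 6*(-45/11) = -270/11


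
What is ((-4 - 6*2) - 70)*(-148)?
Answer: 12728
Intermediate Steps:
((-4 - 6*2) - 70)*(-148) = ((-4 - 12) - 70)*(-148) = (-16 - 70)*(-148) = -86*(-148) = 12728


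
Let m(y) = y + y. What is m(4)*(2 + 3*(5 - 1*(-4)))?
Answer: 232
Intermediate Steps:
m(y) = 2*y
m(4)*(2 + 3*(5 - 1*(-4))) = (2*4)*(2 + 3*(5 - 1*(-4))) = 8*(2 + 3*(5 + 4)) = 8*(2 + 3*9) = 8*(2 + 27) = 8*29 = 232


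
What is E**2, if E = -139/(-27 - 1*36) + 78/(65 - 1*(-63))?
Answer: 128890609/16257024 ≈ 7.9283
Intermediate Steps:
E = 11353/4032 (E = -139/(-27 - 36) + 78/(65 + 63) = -139/(-63) + 78/128 = -139*(-1/63) + 78*(1/128) = 139/63 + 39/64 = 11353/4032 ≈ 2.8157)
E**2 = (11353/4032)**2 = 128890609/16257024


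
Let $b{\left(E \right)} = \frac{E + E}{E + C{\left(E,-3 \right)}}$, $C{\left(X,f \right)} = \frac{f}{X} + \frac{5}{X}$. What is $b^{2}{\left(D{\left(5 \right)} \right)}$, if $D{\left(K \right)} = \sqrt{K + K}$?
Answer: $\frac{25}{9} \approx 2.7778$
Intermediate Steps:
$D{\left(K \right)} = \sqrt{2} \sqrt{K}$ ($D{\left(K \right)} = \sqrt{2 K} = \sqrt{2} \sqrt{K}$)
$C{\left(X,f \right)} = \frac{5}{X} + \frac{f}{X}$
$b{\left(E \right)} = \frac{2 E}{E + \frac{2}{E}}$ ($b{\left(E \right)} = \frac{E + E}{E + \frac{5 - 3}{E}} = \frac{2 E}{E + \frac{1}{E} 2} = \frac{2 E}{E + \frac{2}{E}}$)
$b^{2}{\left(D{\left(5 \right)} \right)} = \left(\frac{2 \left(\sqrt{2} \sqrt{5}\right)^{2}}{2 + \left(\sqrt{2} \sqrt{5}\right)^{2}}\right)^{2} = \left(\frac{2 \left(\sqrt{10}\right)^{2}}{2 + \left(\sqrt{10}\right)^{2}}\right)^{2} = \left(2 \cdot 10 \frac{1}{2 + 10}\right)^{2} = \left(2 \cdot 10 \cdot \frac{1}{12}\right)^{2} = \left(\frac{5}{3}\right)^{2} = \frac{25}{9}$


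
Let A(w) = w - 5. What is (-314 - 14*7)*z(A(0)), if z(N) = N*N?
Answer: -10300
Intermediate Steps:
A(w) = -5 + w
z(N) = N**2
(-314 - 14*7)*z(A(0)) = (-314 - 14*7)*(-5 + 0)**2 = (-314 - 98)*(-5)**2 = -412*25 = -10300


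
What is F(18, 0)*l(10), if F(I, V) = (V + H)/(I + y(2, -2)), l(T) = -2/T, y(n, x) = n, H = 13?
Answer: -13/100 ≈ -0.13000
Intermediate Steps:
F(I, V) = (13 + V)/(2 + I) (F(I, V) = (V + 13)/(I + 2) = (13 + V)/(2 + I))
F(18, 0)*l(10) = ((13 + 0)/(2 + 18))*(-2/10) = (13/20)*(-2*1/10) = ((1/20)*13)*(-1/5) = (13/20)*(-1/5) = -13/100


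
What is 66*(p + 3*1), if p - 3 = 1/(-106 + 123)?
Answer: 6798/17 ≈ 399.88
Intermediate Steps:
p = 52/17 (p = 3 + 1/(-106 + 123) = 3 + 1/17 = 52/17 ≈ 3.0588)
66*(p + 3*1) = 66*(52/17 + 3*1) = 66*(52/17 + 3) = 66*(103/17) = 6798/17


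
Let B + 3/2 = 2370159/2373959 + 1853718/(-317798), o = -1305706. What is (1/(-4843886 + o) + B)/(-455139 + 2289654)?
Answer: -14694689905125323129/4255611250851463828951080 ≈ -3.4530e-6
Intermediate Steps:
B = -4779077873103/754439422282 (B = -3/2 + (2370159/2373959 + 1853718/(-317798)) = -3/2 + (2370159*(1/2373959) + 1853718*(-1/317798)) = -3/2 + (2370159/2373959 - 926859/158899) = -3/2 - 1823709369840/377219711141 = -4779077873103/754439422282 ≈ -6.3346)
(1/(-4843886 + o) + B)/(-455139 + 2289654) = (1/(-4843886 - 1305706) - 4779077873103/754439422282)/(-455139 + 2289654) = (1/(-6149592) - 4779077873103/754439422282)/1834515 = (-1/6149592 - 4779077873103/754439422282)*(1/1834515) = -14694689905125323129/2319747317875004472*1/1834515 = -14694689905125323129/4255611250851463828951080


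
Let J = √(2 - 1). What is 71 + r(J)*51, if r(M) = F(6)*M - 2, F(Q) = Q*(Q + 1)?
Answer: 2111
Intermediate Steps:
F(Q) = Q*(1 + Q)
J = 1 (J = √1 = 1)
r(M) = -2 + 42*M (r(M) = (6*(1 + 6))*M - 2 = (6*7)*M - 2 = 42*M - 2 = -2 + 42*M)
71 + r(J)*51 = 71 + (-2 + 42*1)*51 = 71 + (-2 + 42)*51 = 71 + 40*51 = 71 + 2040 = 2111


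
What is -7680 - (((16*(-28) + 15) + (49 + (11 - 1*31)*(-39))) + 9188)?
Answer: -17264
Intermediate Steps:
-7680 - (((16*(-28) + 15) + (49 + (11 - 1*31)*(-39))) + 9188) = -7680 - (((-448 + 15) + (49 + (11 - 31)*(-39))) + 9188) = -7680 - ((-433 + (49 - 20*(-39))) + 9188) = -7680 - ((-433 + (49 + 780)) + 9188) = -7680 - ((-433 + 829) + 9188) = -7680 - (396 + 9188) = -7680 - 1*9584 = -7680 - 9584 = -17264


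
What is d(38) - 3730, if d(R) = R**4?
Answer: 2081406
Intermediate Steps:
d(38) - 3730 = 38**4 - 3730 = 2085136 - 3730 = 2081406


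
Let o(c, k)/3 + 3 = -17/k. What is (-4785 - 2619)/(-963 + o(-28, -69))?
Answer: 170292/22339 ≈ 7.6231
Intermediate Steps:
o(c, k) = -9 - 51/k (o(c, k) = -9 + 3*(-17/k) = -9 - 51/k)
(-4785 - 2619)/(-963 + o(-28, -69)) = (-4785 - 2619)/(-963 + (-9 - 51/(-69))) = -7404/(-963 + (-9 - 51*(-1/69))) = -7404/(-963 + (-9 + 17/23)) = -7404/(-963 - 190/23) = -7404/(-22339/23) = -7404*(-23/22339) = 170292/22339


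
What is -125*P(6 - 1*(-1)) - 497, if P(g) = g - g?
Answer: -497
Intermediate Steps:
P(g) = 0
-125*P(6 - 1*(-1)) - 497 = -125*0 - 497 = 0 - 497 = -497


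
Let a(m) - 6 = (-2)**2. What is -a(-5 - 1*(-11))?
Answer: -10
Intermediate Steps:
a(m) = 10 (a(m) = 6 + (-2)**2 = 6 + 4 = 10)
-a(-5 - 1*(-11)) = -1*10 = -10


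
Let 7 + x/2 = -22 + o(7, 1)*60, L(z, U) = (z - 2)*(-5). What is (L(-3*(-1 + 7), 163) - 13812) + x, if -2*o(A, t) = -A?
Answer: -13350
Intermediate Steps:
o(A, t) = A/2 (o(A, t) = -(-1)*A/2 = A/2)
L(z, U) = 10 - 5*z (L(z, U) = (-2 + z)*(-5) = 10 - 5*z)
x = 362 (x = -14 + 2*(-22 + ((½)*7)*60) = -14 + 2*(-22 + (7/2)*60) = -14 + 2*(-22 + 210) = -14 + 2*188 = -14 + 376 = 362)
(L(-3*(-1 + 7), 163) - 13812) + x = ((10 - (-15)*(-1 + 7)) - 13812) + 362 = ((10 - (-15)*6) - 13812) + 362 = ((10 - 5*(-18)) - 13812) + 362 = ((10 + 90) - 13812) + 362 = (100 - 13812) + 362 = -13712 + 362 = -13350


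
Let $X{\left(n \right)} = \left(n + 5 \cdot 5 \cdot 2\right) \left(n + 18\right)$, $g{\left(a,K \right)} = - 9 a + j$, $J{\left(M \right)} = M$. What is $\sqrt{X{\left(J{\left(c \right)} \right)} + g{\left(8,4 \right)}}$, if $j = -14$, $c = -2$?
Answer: $\sqrt{682} \approx 26.115$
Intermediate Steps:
$g{\left(a,K \right)} = -14 - 9 a$ ($g{\left(a,K \right)} = - 9 a - 14 = -14 - 9 a$)
$X{\left(n \right)} = \left(18 + n\right) \left(50 + n\right)$ ($X{\left(n \right)} = \left(n + 25 \cdot 2\right) \left(18 + n\right) = \left(n + 50\right) \left(18 + n\right) = \left(50 + n\right) \left(18 + n\right) = \left(18 + n\right) \left(50 + n\right)$)
$\sqrt{X{\left(J{\left(c \right)} \right)} + g{\left(8,4 \right)}} = \sqrt{\left(900 + \left(-2\right)^{2} + 68 \left(-2\right)\right) - 86} = \sqrt{\left(900 + 4 - 136\right) - 86} = \sqrt{768 - 86} = \sqrt{682}$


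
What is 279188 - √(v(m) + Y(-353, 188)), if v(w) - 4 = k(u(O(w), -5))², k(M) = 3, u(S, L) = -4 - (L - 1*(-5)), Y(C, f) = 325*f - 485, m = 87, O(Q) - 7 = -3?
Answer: 279188 - 2*√15157 ≈ 2.7894e+5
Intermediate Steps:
O(Q) = 4 (O(Q) = 7 - 3 = 4)
Y(C, f) = -485 + 325*f
u(S, L) = -9 - L (u(S, L) = -4 - (L + 5) = -4 - (5 + L) = -4 + (-5 - L) = -9 - L)
v(w) = 13 (v(w) = 4 + 3² = 4 + 9 = 13)
279188 - √(v(m) + Y(-353, 188)) = 279188 - √(13 + (-485 + 325*188)) = 279188 - √(13 + (-485 + 61100)) = 279188 - √(13 + 60615) = 279188 - √60628 = 279188 - 2*√15157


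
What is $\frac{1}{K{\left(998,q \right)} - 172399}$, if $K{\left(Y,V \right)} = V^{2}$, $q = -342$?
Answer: $- \frac{1}{55435} \approx -1.8039 \cdot 10^{-5}$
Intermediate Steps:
$\frac{1}{K{\left(998,q \right)} - 172399} = \frac{1}{\left(-342\right)^{2} - 172399} = \frac{1}{116964 - 172399} = \frac{1}{-55435} = - \frac{1}{55435}$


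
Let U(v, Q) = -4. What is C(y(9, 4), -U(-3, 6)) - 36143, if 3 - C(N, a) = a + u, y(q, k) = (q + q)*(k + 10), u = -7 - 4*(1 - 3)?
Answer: -36145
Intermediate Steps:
u = 1 (u = -7 - 4*(-2) = -7 + 8 = 1)
y(q, k) = 2*q*(10 + k) (y(q, k) = (2*q)*(10 + k) = 2*q*(10 + k))
C(N, a) = 2 - a (C(N, a) = 3 - (a + 1) = 3 - (1 + a) = 3 + (-1 - a) = 2 - a)
C(y(9, 4), -U(-3, 6)) - 36143 = (2 - (-1)*(-4)) - 36143 = (2 - 1*4) - 36143 = (2 - 4) - 36143 = -2 - 36143 = -36145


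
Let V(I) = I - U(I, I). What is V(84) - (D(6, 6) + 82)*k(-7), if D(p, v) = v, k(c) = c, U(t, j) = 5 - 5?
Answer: 700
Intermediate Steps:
U(t, j) = 0
V(I) = I (V(I) = I - 1*0 = I + 0 = I)
V(84) - (D(6, 6) + 82)*k(-7) = 84 - (6 + 82)*(-7) = 84 - 88*(-7) = 84 - 1*(-616) = 84 + 616 = 700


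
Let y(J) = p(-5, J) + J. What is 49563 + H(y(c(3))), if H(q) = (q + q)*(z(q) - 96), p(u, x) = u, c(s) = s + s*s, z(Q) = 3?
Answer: 48261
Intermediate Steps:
c(s) = s + s²
y(J) = -5 + J
H(q) = -186*q (H(q) = (q + q)*(3 - 96) = (2*q)*(-93) = -186*q)
49563 + H(y(c(3))) = 49563 - 186*(-5 + 3*(1 + 3)) = 49563 - 186*(-5 + 3*4) = 49563 - 186*(-5 + 12) = 49563 - 186*7 = 49563 - 1302 = 48261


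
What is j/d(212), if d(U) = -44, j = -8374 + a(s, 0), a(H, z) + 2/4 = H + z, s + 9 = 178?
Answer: 16411/88 ≈ 186.49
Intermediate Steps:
s = 169 (s = -9 + 178 = 169)
a(H, z) = -1/2 + H + z (a(H, z) = -1/2 + (H + z) = -1/2 + H + z)
j = -16411/2 (j = -8374 + (-1/2 + 169 + 0) = -8374 + 337/2 = -16411/2 ≈ -8205.5)
j/d(212) = -16411/2/(-44) = -16411/2*(-1/44) = 16411/88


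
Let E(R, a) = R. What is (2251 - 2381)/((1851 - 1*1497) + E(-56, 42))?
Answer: -65/149 ≈ -0.43624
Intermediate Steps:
(2251 - 2381)/((1851 - 1*1497) + E(-56, 42)) = (2251 - 2381)/((1851 - 1*1497) - 56) = -130/((1851 - 1497) - 56) = -130/(354 - 56) = -130/298 = -130*1/298 = -65/149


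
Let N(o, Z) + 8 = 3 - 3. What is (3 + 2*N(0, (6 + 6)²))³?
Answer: -2197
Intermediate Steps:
N(o, Z) = -8 (N(o, Z) = -8 + (3 - 3) = -8 + 0 = -8)
(3 + 2*N(0, (6 + 6)²))³ = (3 + 2*(-8))³ = (3 - 16)³ = (-13)³ = -2197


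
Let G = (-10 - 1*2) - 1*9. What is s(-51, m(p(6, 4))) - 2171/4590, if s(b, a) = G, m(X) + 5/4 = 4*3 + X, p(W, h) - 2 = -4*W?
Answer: -98561/4590 ≈ -21.473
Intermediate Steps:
p(W, h) = 2 - 4*W
m(X) = 43/4 + X (m(X) = -5/4 + (4*3 + X) = -5/4 + (12 + X) = 43/4 + X)
G = -21 (G = (-10 - 2) - 9 = -12 - 9 = -21)
s(b, a) = -21
s(-51, m(p(6, 4))) - 2171/4590 = -21 - 2171/4590 = -98561/4590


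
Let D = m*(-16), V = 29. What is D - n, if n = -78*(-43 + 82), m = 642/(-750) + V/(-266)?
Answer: 50829946/16625 ≈ 3057.4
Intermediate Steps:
m = -32087/33250 (m = 642/(-750) + 29/(-266) = 642*(-1/750) + 29*(-1/266) = -107/125 - 29/266 = -32087/33250 ≈ -0.96502)
n = -3042 (n = -78*39 = -3042)
D = 256696/16625 (D = -32087/33250*(-16) = 256696/16625 ≈ 15.440)
D - n = 256696/16625 - 1*(-3042) = 256696/16625 + 3042 = 50829946/16625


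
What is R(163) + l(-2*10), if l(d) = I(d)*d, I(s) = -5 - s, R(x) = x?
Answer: -137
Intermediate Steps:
l(d) = d*(-5 - d) (l(d) = (-5 - d)*d = d*(-5 - d))
R(163) + l(-2*10) = 163 - (-2*10)*(5 - 2*10) = 163 - 1*(-20)*(5 - 20) = 163 - 1*(-20)*(-15) = 163 - 300 = -137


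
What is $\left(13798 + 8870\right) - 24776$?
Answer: $-2108$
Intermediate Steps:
$\left(13798 + 8870\right) - 24776 = 22668 - 24776 = -2108$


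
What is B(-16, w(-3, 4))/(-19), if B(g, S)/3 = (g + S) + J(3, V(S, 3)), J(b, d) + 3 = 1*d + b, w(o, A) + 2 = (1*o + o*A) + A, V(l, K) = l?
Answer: 126/19 ≈ 6.6316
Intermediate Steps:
w(o, A) = -2 + A + o + A*o (w(o, A) = -2 + ((1*o + o*A) + A) = -2 + ((o + A*o) + A) = -2 + (A + o + A*o) = -2 + A + o + A*o)
J(b, d) = -3 + b + d (J(b, d) = -3 + (1*d + b) = -3 + (d + b) = -3 + (b + d) = -3 + b + d)
B(g, S) = 3*g + 6*S (B(g, S) = 3*((g + S) + (-3 + 3 + S)) = 3*((S + g) + S) = 3*(g + 2*S) = 3*g + 6*S)
B(-16, w(-3, 4))/(-19) = (3*(-16) + 6*(-2 + 4 - 3 + 4*(-3)))/(-19) = -(-48 + 6*(-2 + 4 - 3 - 12))/19 = -(-48 + 6*(-13))/19 = -(-48 - 78)/19 = -1/19*(-126) = 126/19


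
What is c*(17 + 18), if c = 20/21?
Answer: 100/3 ≈ 33.333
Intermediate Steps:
c = 20/21 (c = 20*(1/21) = 20/21 ≈ 0.95238)
c*(17 + 18) = 20*(17 + 18)/21 = (20/21)*35 = 100/3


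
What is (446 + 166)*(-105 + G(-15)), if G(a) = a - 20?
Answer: -85680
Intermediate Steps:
G(a) = -20 + a
(446 + 166)*(-105 + G(-15)) = (446 + 166)*(-105 + (-20 - 15)) = 612*(-105 - 35) = 612*(-140) = -85680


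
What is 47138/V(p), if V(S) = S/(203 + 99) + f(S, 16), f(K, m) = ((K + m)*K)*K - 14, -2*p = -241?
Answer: 56942704/2394256633 ≈ 0.023783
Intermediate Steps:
p = 241/2 (p = -½*(-241) = 241/2 ≈ 120.50)
f(K, m) = -14 + K²*(K + m) (f(K, m) = (K*(K + m))*K - 14 = K²*(K + m) - 14 = -14 + K²*(K + m))
V(S) = -14 + S³ + 16*S² + S/302 (V(S) = S/(203 + 99) + (-14 + S³ + 16*S²) = S/302 + (-14 + S³ + 16*S²) = -14 + S³ + 16*S² + S/302)
47138/V(p) = 47138/(-14 + (241/2)³ + 16*(241/2)² + (1/302)*(241/2)) = 47138/(-14 + 13997521/8 + 16*(58081/4) + 241/604) = 47138/(-14 + 13997521/8 + 232324 + 241/604) = 47138/(2394256633/1208) = 47138*(1208/2394256633) = 56942704/2394256633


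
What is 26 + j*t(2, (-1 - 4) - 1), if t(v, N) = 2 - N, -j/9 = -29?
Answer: 2114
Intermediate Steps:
j = 261 (j = -9*(-29) = 261)
26 + j*t(2, (-1 - 4) - 1) = 26 + 261*(2 - ((-1 - 4) - 1)) = 26 + 261*(2 - (-5 - 1)) = 26 + 261*(2 - 1*(-6)) = 26 + 261*(2 + 6) = 26 + 261*8 = 26 + 2088 = 2114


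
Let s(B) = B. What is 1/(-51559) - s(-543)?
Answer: 27996536/51559 ≈ 543.00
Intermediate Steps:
1/(-51559) - s(-543) = 1/(-51559) - 1*(-543) = -1/51559 + 543 = 27996536/51559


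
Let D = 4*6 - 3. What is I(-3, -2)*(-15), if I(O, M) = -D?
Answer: 315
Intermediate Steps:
D = 21 (D = 24 - 3 = 21)
I(O, M) = -21 (I(O, M) = -1*21 = -21)
I(-3, -2)*(-15) = -21*(-15) = 315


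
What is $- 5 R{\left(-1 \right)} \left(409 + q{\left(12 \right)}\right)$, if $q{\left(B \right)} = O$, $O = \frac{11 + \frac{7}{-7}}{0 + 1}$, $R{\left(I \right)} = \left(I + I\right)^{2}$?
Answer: $-8380$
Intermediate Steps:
$R{\left(I \right)} = 4 I^{2}$ ($R{\left(I \right)} = \left(2 I\right)^{2} = 4 I^{2}$)
$O = 10$ ($O = \frac{11 + 7 \left(- \frac{1}{7}\right)}{1} = \left(11 - 1\right) 1 = 10 \cdot 1 = 10$)
$q{\left(B \right)} = 10$
$- 5 R{\left(-1 \right)} \left(409 + q{\left(12 \right)}\right) = - 5 \cdot 4 \left(-1\right)^{2} \left(409 + 10\right) = - 5 \cdot 4 \cdot 1 \cdot 419 = \left(-5\right) 4 \cdot 419 = \left(-20\right) 419 = -8380$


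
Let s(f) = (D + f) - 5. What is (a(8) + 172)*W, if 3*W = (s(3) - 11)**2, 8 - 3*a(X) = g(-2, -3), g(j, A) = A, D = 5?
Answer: 33728/9 ≈ 3747.6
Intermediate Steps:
a(X) = 11/3 (a(X) = 8/3 - 1/3*(-3) = 8/3 + 1 = 11/3)
s(f) = f (s(f) = (5 + f) - 5 = f)
W = 64/3 (W = (3 - 11)**2/3 = (1/3)*(-8)**2 = (1/3)*64 = 64/3 ≈ 21.333)
(a(8) + 172)*W = (11/3 + 172)*(64/3) = (527/3)*(64/3) = 33728/9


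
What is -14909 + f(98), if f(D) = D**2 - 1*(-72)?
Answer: -5233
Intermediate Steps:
f(D) = 72 + D**2 (f(D) = D**2 + 72 = 72 + D**2)
-14909 + f(98) = -14909 + (72 + 98**2) = -14909 + (72 + 9604) = -14909 + 9676 = -5233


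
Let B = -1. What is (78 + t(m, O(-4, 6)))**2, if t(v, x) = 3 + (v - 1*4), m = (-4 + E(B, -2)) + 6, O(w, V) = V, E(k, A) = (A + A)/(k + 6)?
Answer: 152881/25 ≈ 6115.2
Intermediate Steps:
E(k, A) = 2*A/(6 + k) (E(k, A) = (2*A)/(6 + k) = 2*A/(6 + k))
m = 6/5 (m = (-4 + 2*(-2)/(6 - 1)) + 6 = (-4 + 2*(-2)/5) + 6 = (-4 + 2*(-2)*(1/5)) + 6 = (-4 - 4/5) + 6 = -24/5 + 6 = 6/5 ≈ 1.2000)
t(v, x) = -1 + v (t(v, x) = 3 + (v - 4) = 3 + (-4 + v) = -1 + v)
(78 + t(m, O(-4, 6)))**2 = (78 + (-1 + 6/5))**2 = (78 + 1/5)**2 = (391/5)**2 = 152881/25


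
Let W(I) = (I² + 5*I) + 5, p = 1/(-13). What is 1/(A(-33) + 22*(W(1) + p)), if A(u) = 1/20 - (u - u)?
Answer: 260/62493 ≈ 0.0041605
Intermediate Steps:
p = -1/13 ≈ -0.076923
W(I) = 5 + I² + 5*I
A(u) = 1/20 (A(u) = 1/20 - 1*0 = 1/20 + 0 = 1/20)
1/(A(-33) + 22*(W(1) + p)) = 1/(1/20 + 22*((5 + 1² + 5*1) - 1/13)) = 1/(1/20 + 22*((5 + 1 + 5) - 1/13)) = 1/(1/20 + 22*(11 - 1/13)) = 1/(1/20 + 22*(142/13)) = 1/(1/20 + 3124/13) = 1/(62493/260) = 260/62493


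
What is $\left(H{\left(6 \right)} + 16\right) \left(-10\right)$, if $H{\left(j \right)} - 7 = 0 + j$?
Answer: $-290$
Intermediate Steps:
$H{\left(j \right)} = 7 + j$ ($H{\left(j \right)} = 7 + \left(0 + j\right) = 7 + j$)
$\left(H{\left(6 \right)} + 16\right) \left(-10\right) = \left(\left(7 + 6\right) + 16\right) \left(-10\right) = \left(13 + 16\right) \left(-10\right) = 29 \left(-10\right) = -290$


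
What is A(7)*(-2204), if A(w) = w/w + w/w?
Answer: -4408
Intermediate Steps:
A(w) = 2 (A(w) = 1 + 1 = 2)
A(7)*(-2204) = 2*(-2204) = -4408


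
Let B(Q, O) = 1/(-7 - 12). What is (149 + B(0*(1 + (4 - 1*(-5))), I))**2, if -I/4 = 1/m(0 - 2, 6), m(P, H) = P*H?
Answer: 8008900/361 ≈ 22185.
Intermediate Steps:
m(P, H) = H*P
I = 1/3 (I = -4*1/(6*(0 - 2)) = -4/(6*(-2)) = -4/(-12) = -4*(-1/12) = 1/3 ≈ 0.33333)
B(Q, O) = -1/19 (B(Q, O) = 1/(-19) = -1/19)
(149 + B(0*(1 + (4 - 1*(-5))), I))**2 = (149 - 1/19)**2 = (2830/19)**2 = 8008900/361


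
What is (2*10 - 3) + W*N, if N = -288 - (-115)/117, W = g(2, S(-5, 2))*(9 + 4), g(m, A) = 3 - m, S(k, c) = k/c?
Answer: -33428/9 ≈ -3714.2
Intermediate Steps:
W = 13 (W = (3 - 1*2)*(9 + 4) = (3 - 2)*13 = 1*13 = 13)
N = -33581/117 (N = -288 - (-115)/117 = -288 - 1*(-115/117) = -288 + 115/117 = -33581/117 ≈ -287.02)
(2*10 - 3) + W*N = (2*10 - 3) + 13*(-33581/117) = (20 - 3) - 33581/9 = 17 - 33581/9 = -33428/9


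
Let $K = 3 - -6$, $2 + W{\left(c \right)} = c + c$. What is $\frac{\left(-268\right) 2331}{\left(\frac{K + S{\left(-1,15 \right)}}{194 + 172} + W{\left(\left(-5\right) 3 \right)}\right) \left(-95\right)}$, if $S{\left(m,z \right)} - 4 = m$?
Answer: $- \frac{6351198}{30875} \approx -205.71$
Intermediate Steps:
$S{\left(m,z \right)} = 4 + m$
$W{\left(c \right)} = -2 + 2 c$ ($W{\left(c \right)} = -2 + \left(c + c\right) = -2 + 2 c$)
$K = 9$ ($K = 3 + 6 = 9$)
$\frac{\left(-268\right) 2331}{\left(\frac{K + S{\left(-1,15 \right)}}{194 + 172} + W{\left(\left(-5\right) 3 \right)}\right) \left(-95\right)} = \frac{\left(-268\right) 2331}{\left(\frac{9 + \left(4 - 1\right)}{194 + 172} + \left(-2 + 2 \left(\left(-5\right) 3\right)\right)\right) \left(-95\right)} = - \frac{624708}{\left(\frac{9 + 3}{366} + \left(-2 + 2 \left(-15\right)\right)\right) \left(-95\right)} = - \frac{624708}{\left(12 \cdot \frac{1}{366} - 32\right) \left(-95\right)} = - \frac{624708}{\left(\frac{2}{61} - 32\right) \left(-95\right)} = - \frac{624708}{\left(- \frac{1950}{61}\right) \left(-95\right)} = - \frac{624708}{\frac{185250}{61}} = \left(-624708\right) \frac{61}{185250} = - \frac{6351198}{30875}$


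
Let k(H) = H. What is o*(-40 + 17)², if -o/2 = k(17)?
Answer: -17986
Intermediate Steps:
o = -34 (o = -2*17 = -34)
o*(-40 + 17)² = -34*(-40 + 17)² = -34*(-23)² = -34*529 = -17986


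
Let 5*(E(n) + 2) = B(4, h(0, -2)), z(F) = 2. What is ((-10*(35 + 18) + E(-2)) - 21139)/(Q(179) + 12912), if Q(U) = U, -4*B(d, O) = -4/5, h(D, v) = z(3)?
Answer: -541774/327275 ≈ -1.6554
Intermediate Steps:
h(D, v) = 2
B(d, O) = ⅕ (B(d, O) = -(-1)/5 = -¼*(-⅘) = ⅕)
E(n) = -49/25 (E(n) = -2 + (⅕)*(⅕) = -2 + 1/25 = -49/25)
((-10*(35 + 18) + E(-2)) - 21139)/(Q(179) + 12912) = ((-10*(35 + 18) - 49/25) - 21139)/(179 + 12912) = ((-10*53 - 49/25) - 21139)/13091 = ((-530 - 49/25) - 21139)*(1/13091) = (-13299/25 - 21139)*(1/13091) = -541774/25*1/13091 = -541774/327275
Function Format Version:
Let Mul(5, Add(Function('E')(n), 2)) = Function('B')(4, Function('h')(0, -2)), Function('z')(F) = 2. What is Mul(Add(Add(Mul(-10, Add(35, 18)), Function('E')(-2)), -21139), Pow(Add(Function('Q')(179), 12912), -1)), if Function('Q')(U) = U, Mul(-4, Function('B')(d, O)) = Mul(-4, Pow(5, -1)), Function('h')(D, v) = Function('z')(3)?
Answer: Rational(-541774, 327275) ≈ -1.6554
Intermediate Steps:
Function('h')(D, v) = 2
Function('B')(d, O) = Rational(1, 5) (Function('B')(d, O) = Mul(Rational(-1, 4), Mul(-4, Pow(5, -1))) = Mul(Rational(-1, 4), Mul(-4, Rational(1, 5))) = Mul(Rational(-1, 4), Rational(-4, 5)) = Rational(1, 5))
Function('E')(n) = Rational(-49, 25) (Function('E')(n) = Add(-2, Mul(Rational(1, 5), Rational(1, 5))) = Add(-2, Rational(1, 25)) = Rational(-49, 25))
Mul(Add(Add(Mul(-10, Add(35, 18)), Function('E')(-2)), -21139), Pow(Add(Function('Q')(179), 12912), -1)) = Mul(Add(Add(Mul(-10, Add(35, 18)), Rational(-49, 25)), -21139), Pow(Add(179, 12912), -1)) = Mul(Add(Add(Mul(-10, 53), Rational(-49, 25)), -21139), Pow(13091, -1)) = Mul(Add(Add(-530, Rational(-49, 25)), -21139), Rational(1, 13091)) = Mul(Add(Rational(-13299, 25), -21139), Rational(1, 13091)) = Mul(Rational(-541774, 25), Rational(1, 13091)) = Rational(-541774, 327275)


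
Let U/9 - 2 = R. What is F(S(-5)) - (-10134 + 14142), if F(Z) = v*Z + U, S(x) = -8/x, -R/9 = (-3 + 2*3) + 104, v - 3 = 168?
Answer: -61917/5 ≈ -12383.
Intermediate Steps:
v = 171 (v = 3 + 168 = 171)
R = -963 (R = -9*((-3 + 2*3) + 104) = -9*((-3 + 6) + 104) = -9*(3 + 104) = -9*107 = -963)
U = -8649 (U = 18 + 9*(-963) = 18 - 8667 = -8649)
F(Z) = -8649 + 171*Z (F(Z) = 171*Z - 8649 = -8649 + 171*Z)
F(S(-5)) - (-10134 + 14142) = (-8649 + 171*(-8/(-5))) - (-10134 + 14142) = (-8649 + 171*(-8*(-1/5))) - 1*4008 = (-8649 + 171*(8/5)) - 4008 = (-8649 + 1368/5) - 4008 = -41877/5 - 4008 = -61917/5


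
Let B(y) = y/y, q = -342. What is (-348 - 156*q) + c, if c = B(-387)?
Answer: 53005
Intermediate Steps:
B(y) = 1
c = 1
(-348 - 156*q) + c = (-348 - 156*(-342)) + 1 = (-348 + 53352) + 1 = 53004 + 1 = 53005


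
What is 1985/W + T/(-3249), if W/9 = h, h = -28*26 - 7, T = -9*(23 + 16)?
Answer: -91720/477603 ≈ -0.19204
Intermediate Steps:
T = -351 (T = -9*39 = -351)
h = -735 (h = -728 - 7 = -735)
W = -6615 (W = 9*(-735) = -6615)
1985/W + T/(-3249) = 1985/(-6615) - 351/(-3249) = 1985*(-1/6615) - 351*(-1/3249) = -397/1323 + 39/361 = -91720/477603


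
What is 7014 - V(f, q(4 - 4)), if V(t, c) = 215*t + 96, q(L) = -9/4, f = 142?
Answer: -23612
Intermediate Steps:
q(L) = -9/4 (q(L) = -9*¼ = -9/4)
V(t, c) = 96 + 215*t
7014 - V(f, q(4 - 4)) = 7014 - (96 + 215*142) = 7014 - (96 + 30530) = 7014 - 1*30626 = 7014 - 30626 = -23612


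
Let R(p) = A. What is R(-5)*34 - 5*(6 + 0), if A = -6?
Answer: -234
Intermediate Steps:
R(p) = -6
R(-5)*34 - 5*(6 + 0) = -6*34 - 5*(6 + 0) = -204 - 5*6 = -204 - 30 = -234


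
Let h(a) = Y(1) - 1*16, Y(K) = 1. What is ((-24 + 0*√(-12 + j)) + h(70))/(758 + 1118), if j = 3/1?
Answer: -39/1876 ≈ -0.020789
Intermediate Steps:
j = 3 (j = 3*1 = 3)
h(a) = -15 (h(a) = 1 - 1*16 = 1 - 16 = -15)
((-24 + 0*√(-12 + j)) + h(70))/(758 + 1118) = ((-24 + 0*√(-12 + 3)) - 15)/(758 + 1118) = ((-24 + 0*√(-9)) - 15)/1876 = ((-24 + 0*(3*I)) - 15)*(1/1876) = ((-24 + 0) - 15)*(1/1876) = (-24 - 15)*(1/1876) = -39*1/1876 = -39/1876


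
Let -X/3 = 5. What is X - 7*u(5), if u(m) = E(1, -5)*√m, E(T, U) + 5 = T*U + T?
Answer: -15 + 63*√5 ≈ 125.87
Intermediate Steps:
E(T, U) = -5 + T + T*U (E(T, U) = -5 + (T*U + T) = -5 + (T + T*U) = -5 + T + T*U)
X = -15 (X = -3*5 = -15)
u(m) = -9*√m (u(m) = (-5 + 1 + 1*(-5))*√m = (-5 + 1 - 5)*√m = -9*√m)
X - 7*u(5) = -15 - (-63)*√5 = -15 + 63*√5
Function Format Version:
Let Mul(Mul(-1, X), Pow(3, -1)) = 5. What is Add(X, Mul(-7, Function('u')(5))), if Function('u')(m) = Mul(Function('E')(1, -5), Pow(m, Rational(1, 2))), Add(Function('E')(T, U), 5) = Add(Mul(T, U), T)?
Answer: Add(-15, Mul(63, Pow(5, Rational(1, 2)))) ≈ 125.87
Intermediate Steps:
Function('E')(T, U) = Add(-5, T, Mul(T, U)) (Function('E')(T, U) = Add(-5, Add(Mul(T, U), T)) = Add(-5, Add(T, Mul(T, U))) = Add(-5, T, Mul(T, U)))
X = -15 (X = Mul(-3, 5) = -15)
Function('u')(m) = Mul(-9, Pow(m, Rational(1, 2))) (Function('u')(m) = Mul(Add(-5, 1, Mul(1, -5)), Pow(m, Rational(1, 2))) = Mul(Add(-5, 1, -5), Pow(m, Rational(1, 2))) = Mul(-9, Pow(m, Rational(1, 2))))
Add(X, Mul(-7, Function('u')(5))) = Add(-15, Mul(-7, Mul(-9, Pow(5, Rational(1, 2))))) = Add(-15, Mul(63, Pow(5, Rational(1, 2))))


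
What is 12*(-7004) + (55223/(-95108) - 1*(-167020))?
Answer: 7891245753/95108 ≈ 82971.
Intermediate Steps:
12*(-7004) + (55223/(-95108) - 1*(-167020)) = -84048 + (55223*(-1/95108) + 167020) = -84048 + (-55223/95108 + 167020) = -84048 + 15884882937/95108 = 7891245753/95108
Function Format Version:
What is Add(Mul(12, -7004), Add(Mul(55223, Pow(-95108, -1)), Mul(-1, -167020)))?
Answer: Rational(7891245753, 95108) ≈ 82971.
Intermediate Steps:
Add(Mul(12, -7004), Add(Mul(55223, Pow(-95108, -1)), Mul(-1, -167020))) = Add(-84048, Add(Mul(55223, Rational(-1, 95108)), 167020)) = Add(-84048, Add(Rational(-55223, 95108), 167020)) = Add(-84048, Rational(15884882937, 95108)) = Rational(7891245753, 95108)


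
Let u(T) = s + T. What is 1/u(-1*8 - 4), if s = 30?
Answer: 1/18 ≈ 0.055556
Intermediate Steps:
u(T) = 30 + T
1/u(-1*8 - 4) = 1/(30 + (-1*8 - 4)) = 1/(30 + (-8 - 4)) = 1/(30 - 12) = 1/18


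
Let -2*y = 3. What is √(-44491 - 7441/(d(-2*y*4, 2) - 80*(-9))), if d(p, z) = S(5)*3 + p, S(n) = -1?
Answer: 2*I*√8110345/27 ≈ 210.95*I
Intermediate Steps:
y = -3/2 (y = -½*3 = -3/2 ≈ -1.5000)
d(p, z) = -3 + p (d(p, z) = -1*3 + p = -3 + p)
√(-44491 - 7441/(d(-2*y*4, 2) - 80*(-9))) = √(-44491 - 7441/((-3 - 2*(-3/2)*4) - 80*(-9))) = √(-44491 - 7441/((-3 + 3*4) + 720)) = √(-44491 - 7441/((-3 + 12) + 720)) = √(-44491 - 7441/(9 + 720)) = √(-44491 - 7441/729) = √(-32441380/729) = 2*I*√8110345/27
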